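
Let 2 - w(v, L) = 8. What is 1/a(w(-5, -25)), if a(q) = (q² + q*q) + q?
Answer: 1/66 ≈ 0.015152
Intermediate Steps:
w(v, L) = -6 (w(v, L) = 2 - 1*8 = 2 - 8 = -6)
a(q) = q + 2*q² (a(q) = (q² + q²) + q = 2*q² + q = q + 2*q²)
1/a(w(-5, -25)) = 1/(-6*(1 + 2*(-6))) = 1/(-6*(1 - 12)) = 1/(-6*(-11)) = 1/66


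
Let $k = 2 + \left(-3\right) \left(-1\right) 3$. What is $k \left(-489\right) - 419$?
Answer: $-5798$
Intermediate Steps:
$k = 11$ ($k = 2 + 3 \cdot 3 = 2 + 9 = 11$)
$k \left(-489\right) - 419 = 11 \left(-489\right) - 419 = -5379 - 419 = -5798$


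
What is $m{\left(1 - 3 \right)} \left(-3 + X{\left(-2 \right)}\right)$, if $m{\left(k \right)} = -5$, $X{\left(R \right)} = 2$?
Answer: $5$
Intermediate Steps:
$m{\left(1 - 3 \right)} \left(-3 + X{\left(-2 \right)}\right) = - 5 \left(-3 + 2\right) = \left(-5\right) \left(-1\right) = 5$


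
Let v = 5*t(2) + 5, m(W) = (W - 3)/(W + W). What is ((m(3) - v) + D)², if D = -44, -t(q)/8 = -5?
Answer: 62001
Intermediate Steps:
m(W) = (-3 + W)/(2*W) (m(W) = (-3 + W)/((2*W)) = (-3 + W)*(1/(2*W)) = (-3 + W)/(2*W))
t(q) = 40 (t(q) = -8*(-5) = 40)
v = 205 (v = 5*40 + 5 = 200 + 5 = 205)
((m(3) - v) + D)² = (((½)*(-3 + 3)/3 - 1*205) - 44)² = (((½)*(⅓)*0 - 205) - 44)² = ((0 - 205) - 44)² = (-205 - 44)² = (-249)² = 62001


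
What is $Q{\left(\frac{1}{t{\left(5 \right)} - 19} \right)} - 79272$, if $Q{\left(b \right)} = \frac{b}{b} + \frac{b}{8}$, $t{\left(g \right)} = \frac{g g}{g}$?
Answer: $- \frac{8878353}{112} \approx -79271.0$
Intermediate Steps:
$t{\left(g \right)} = g$ ($t{\left(g \right)} = \frac{g^{2}}{g} = g$)
$Q{\left(b \right)} = 1 + \frac{b}{8}$ ($Q{\left(b \right)} = 1 + b \frac{1}{8} = 1 + \frac{b}{8}$)
$Q{\left(\frac{1}{t{\left(5 \right)} - 19} \right)} - 79272 = \left(1 + \frac{1}{8 \left(5 - 19\right)}\right) - 79272 = \left(1 + \frac{1}{8 \left(-14\right)}\right) - 79272 = \left(1 + \frac{1}{8} \left(- \frac{1}{14}\right)\right) - 79272 = \left(1 - \frac{1}{112}\right) - 79272 = \frac{111}{112} - 79272 = - \frac{8878353}{112}$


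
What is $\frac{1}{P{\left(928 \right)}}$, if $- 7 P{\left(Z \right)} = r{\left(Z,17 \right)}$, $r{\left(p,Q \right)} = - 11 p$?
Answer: $\frac{7}{10208} \approx 0.00068574$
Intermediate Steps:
$P{\left(Z \right)} = \frac{11 Z}{7}$ ($P{\left(Z \right)} = - \frac{\left(-11\right) Z}{7} = \frac{11 Z}{7}$)
$\frac{1}{P{\left(928 \right)}} = \frac{1}{\frac{11}{7} \cdot 928} = \frac{1}{\frac{10208}{7}} = \frac{7}{10208}$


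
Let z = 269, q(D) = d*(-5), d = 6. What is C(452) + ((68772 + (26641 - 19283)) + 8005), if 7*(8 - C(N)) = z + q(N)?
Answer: 588762/7 ≈ 84109.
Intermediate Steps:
q(D) = -30 (q(D) = 6*(-5) = -30)
C(N) = -183/7 (C(N) = 8 - (269 - 30)/7 = 8 - 1/7*239 = 8 - 239/7 = -183/7)
C(452) + ((68772 + (26641 - 19283)) + 8005) = -183/7 + ((68772 + (26641 - 19283)) + 8005) = -183/7 + ((68772 + 7358) + 8005) = -183/7 + (76130 + 8005) = -183/7 + 84135 = 588762/7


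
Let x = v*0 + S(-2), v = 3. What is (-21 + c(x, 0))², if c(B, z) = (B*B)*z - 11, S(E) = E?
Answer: 1024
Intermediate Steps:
x = -2 (x = 3*0 - 2 = 0 - 2 = -2)
c(B, z) = -11 + z*B² (c(B, z) = B²*z - 11 = z*B² - 11 = -11 + z*B²)
(-21 + c(x, 0))² = (-21 + (-11 + 0*(-2)²))² = (-21 + (-11 + 0*4))² = (-21 + (-11 + 0))² = (-21 - 11)² = (-32)² = 1024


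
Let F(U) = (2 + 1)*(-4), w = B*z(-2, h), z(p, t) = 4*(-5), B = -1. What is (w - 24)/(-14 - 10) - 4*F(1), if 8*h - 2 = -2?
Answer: 289/6 ≈ 48.167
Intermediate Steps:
h = 0 (h = ¼ + (⅛)*(-2) = ¼ - ¼ = 0)
z(p, t) = -20
w = 20 (w = -1*(-20) = 20)
F(U) = -12 (F(U) = 3*(-4) = -12)
(w - 24)/(-14 - 10) - 4*F(1) = (20 - 24)/(-14 - 10) - 4*(-12) = -4/(-24) + 48 = -4*(-1/24) + 48 = ⅙ + 48 = 289/6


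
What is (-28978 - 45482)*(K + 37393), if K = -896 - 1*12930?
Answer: -1754798820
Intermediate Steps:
K = -13826 (K = -896 - 12930 = -13826)
(-28978 - 45482)*(K + 37393) = (-28978 - 45482)*(-13826 + 37393) = -74460*23567 = -1754798820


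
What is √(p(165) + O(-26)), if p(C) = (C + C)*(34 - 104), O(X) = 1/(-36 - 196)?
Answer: I*√310833658/116 ≈ 151.99*I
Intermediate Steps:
O(X) = -1/232 (O(X) = 1/(-232) = -1/232)
p(C) = -140*C (p(C) = (2*C)*(-70) = -140*C)
√(p(165) + O(-26)) = √(-140*165 - 1/232) = √(-23100 - 1/232) = √(-5359201/232) = I*√310833658/116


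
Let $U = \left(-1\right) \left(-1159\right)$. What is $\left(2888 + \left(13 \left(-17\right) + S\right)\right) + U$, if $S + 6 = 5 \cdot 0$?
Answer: $3820$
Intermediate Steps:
$U = 1159$
$S = -6$ ($S = -6 + 5 \cdot 0 = -6 + 0 = -6$)
$\left(2888 + \left(13 \left(-17\right) + S\right)\right) + U = \left(2888 + \left(13 \left(-17\right) - 6\right)\right) + 1159 = \left(2888 - 227\right) + 1159 = 2661 + 1159 = 3820$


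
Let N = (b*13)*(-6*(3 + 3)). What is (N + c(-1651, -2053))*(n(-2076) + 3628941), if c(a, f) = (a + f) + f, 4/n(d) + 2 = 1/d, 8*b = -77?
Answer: -37752814090845/8306 ≈ -4.5452e+9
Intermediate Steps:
b = -77/8 (b = (⅛)*(-77) = -77/8 ≈ -9.6250)
n(d) = 4/(-2 + 1/d)
c(a, f) = a + 2*f
N = 9009/2 (N = (-77/8*13)*(-6*(3 + 3)) = -(-3003)*6/4 = -1001/8*(-36) = 9009/2 ≈ 4504.5)
(N + c(-1651, -2053))*(n(-2076) + 3628941) = (9009/2 + (-1651 + 2*(-2053)))*(-4*(-2076)/(-1 + 2*(-2076)) + 3628941) = (9009/2 + (-1651 - 4106))*(-4*(-2076)/(-1 - 4152) + 3628941) = (9009/2 - 5757)*(-4*(-2076)/(-4153) + 3628941) = -2505*(-4*(-2076)*(-1/4153) + 3628941)/2 = -2505*(-8304/4153 + 3628941)/2 = -2505/2*15070983669/4153 = -37752814090845/8306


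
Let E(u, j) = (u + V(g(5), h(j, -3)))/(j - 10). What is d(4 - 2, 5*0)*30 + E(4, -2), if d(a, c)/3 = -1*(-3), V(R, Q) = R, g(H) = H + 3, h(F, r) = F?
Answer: 269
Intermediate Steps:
g(H) = 3 + H
d(a, c) = 9 (d(a, c) = 3*(-1*(-3)) = 3*3 = 9)
E(u, j) = (8 + u)/(-10 + j) (E(u, j) = (u + (3 + 5))/(j - 10) = (u + 8)/(-10 + j) = (8 + u)/(-10 + j))
d(4 - 2, 5*0)*30 + E(4, -2) = 9*30 + (8 + 4)/(-10 - 2) = 270 + 12/(-12) = 270 - 1/12*12 = 270 - 1 = 269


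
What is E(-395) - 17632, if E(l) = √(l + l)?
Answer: -17632 + I*√790 ≈ -17632.0 + 28.107*I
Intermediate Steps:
E(l) = √2*√l (E(l) = √(2*l) = √2*√l)
E(-395) - 17632 = √2*√(-395) - 17632 = √2*(I*√395) - 17632 = I*√790 - 17632 = -17632 + I*√790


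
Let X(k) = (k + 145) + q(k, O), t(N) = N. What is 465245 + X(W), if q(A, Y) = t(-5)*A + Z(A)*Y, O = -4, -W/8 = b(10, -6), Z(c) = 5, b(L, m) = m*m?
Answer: 466522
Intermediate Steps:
b(L, m) = m²
W = -288 (W = -8*(-6)² = -8*36 = -288)
q(A, Y) = -5*A + 5*Y
X(k) = 125 - 4*k (X(k) = (k + 145) + (-5*k + 5*(-4)) = (145 + k) + (-5*k - 20) = (145 + k) + (-20 - 5*k) = 125 - 4*k)
465245 + X(W) = 465245 + (125 - 4*(-288)) = 465245 + (125 + 1152) = 465245 + 1277 = 466522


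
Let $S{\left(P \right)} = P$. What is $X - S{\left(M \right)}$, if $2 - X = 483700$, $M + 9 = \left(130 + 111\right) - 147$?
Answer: $-483783$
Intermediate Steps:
$M = 85$ ($M = -9 + \left(\left(130 + 111\right) - 147\right) = -9 + \left(241 - 147\right) = -9 + 94 = 85$)
$X = -483698$ ($X = 2 - 483700 = -483698$)
$X - S{\left(M \right)} = -483698 - 85 = -483783$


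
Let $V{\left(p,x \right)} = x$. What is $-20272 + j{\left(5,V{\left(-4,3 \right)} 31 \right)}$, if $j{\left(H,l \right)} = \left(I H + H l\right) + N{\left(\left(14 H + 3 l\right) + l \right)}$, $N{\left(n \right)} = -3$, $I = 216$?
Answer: $-18730$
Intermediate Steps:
$j{\left(H,l \right)} = -3 + 216 H + H l$ ($j{\left(H,l \right)} = \left(216 H + H l\right) - 3 = -3 + 216 H + H l$)
$-20272 + j{\left(5,V{\left(-4,3 \right)} 31 \right)} = -20272 + \left(-3 + 216 \cdot 5 + 5 \cdot 3 \cdot 31\right) = -20272 + \left(-3 + 1080 + 5 \cdot 93\right) = -20272 + \left(-3 + 1080 + 465\right) = -20272 + 1542 = -18730$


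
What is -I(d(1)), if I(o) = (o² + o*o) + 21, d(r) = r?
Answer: -23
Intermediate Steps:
I(o) = 21 + 2*o² (I(o) = (o² + o²) + 21 = 2*o² + 21 = 21 + 2*o²)
-I(d(1)) = -(21 + 2*1²) = -(21 + 2*1) = -(21 + 2) = -1*23 = -23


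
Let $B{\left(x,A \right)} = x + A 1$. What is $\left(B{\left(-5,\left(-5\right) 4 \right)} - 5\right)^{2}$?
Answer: $900$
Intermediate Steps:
$B{\left(x,A \right)} = A + x$ ($B{\left(x,A \right)} = x + A = A + x$)
$\left(B{\left(-5,\left(-5\right) 4 \right)} - 5\right)^{2} = \left(\left(\left(-5\right) 4 - 5\right) - 5\right)^{2} = \left(\left(-20 - 5\right) - 5\right)^{2} = \left(-25 - 5\right)^{2} = \left(-30\right)^{2} = 900$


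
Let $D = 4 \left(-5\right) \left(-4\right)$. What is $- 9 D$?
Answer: $-720$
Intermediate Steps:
$D = 80$ ($D = \left(-20\right) \left(-4\right) = 80$)
$- 9 D = \left(-9\right) 80 = -720$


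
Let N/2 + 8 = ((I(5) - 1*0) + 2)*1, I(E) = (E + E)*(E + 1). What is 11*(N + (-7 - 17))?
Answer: 924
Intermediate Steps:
I(E) = 2*E*(1 + E) (I(E) = (2*E)*(1 + E) = 2*E*(1 + E))
N = 108 (N = -16 + 2*(((2*5*(1 + 5) - 1*0) + 2)*1) = -16 + 2*(((2*5*6 + 0) + 2)*1) = -16 + 2*(((60 + 0) + 2)*1) = -16 + 2*((60 + 2)*1) = -16 + 2*(62*1) = -16 + 2*62 = -16 + 124 = 108)
11*(N + (-7 - 17)) = 11*(108 + (-7 - 17)) = 11*(108 - 24) = 11*84 = 924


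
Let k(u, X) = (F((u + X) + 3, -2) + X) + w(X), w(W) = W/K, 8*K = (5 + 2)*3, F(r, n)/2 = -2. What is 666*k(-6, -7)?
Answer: -9102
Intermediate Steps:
F(r, n) = -4 (F(r, n) = 2*(-2) = -4)
K = 21/8 (K = ((5 + 2)*3)/8 = (7*3)/8 = (⅛)*21 = 21/8 ≈ 2.6250)
w(W) = 8*W/21 (w(W) = W/(21/8) = W*(8/21) = 8*W/21)
k(u, X) = -4 + 29*X/21 (k(u, X) = (-4 + X) + 8*X/21 = -4 + 29*X/21)
666*k(-6, -7) = 666*(-4 + (29/21)*(-7)) = 666*(-4 - 29/3) = 666*(-41/3) = -9102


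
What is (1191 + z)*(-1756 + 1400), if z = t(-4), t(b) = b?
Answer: -422572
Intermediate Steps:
z = -4
(1191 + z)*(-1756 + 1400) = (1191 - 4)*(-1756 + 1400) = 1187*(-356) = -422572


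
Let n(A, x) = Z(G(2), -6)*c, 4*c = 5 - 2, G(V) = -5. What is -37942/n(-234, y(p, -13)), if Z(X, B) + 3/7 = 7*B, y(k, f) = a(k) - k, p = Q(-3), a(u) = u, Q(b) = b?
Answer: 1062376/891 ≈ 1192.3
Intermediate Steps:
p = -3
y(k, f) = 0 (y(k, f) = k - k = 0)
c = ¾ (c = (5 - 2)/4 = (¼)*3 = ¾ ≈ 0.75000)
Z(X, B) = -3/7 + 7*B
n(A, x) = -891/28 (n(A, x) = (-3/7 + 7*(-6))*(¾) = (-3/7 - 42)*(¾) = -297/7*¾ = -891/28)
-37942/n(-234, y(p, -13)) = -37942/(-891/28) = -37942*(-28/891) = 1062376/891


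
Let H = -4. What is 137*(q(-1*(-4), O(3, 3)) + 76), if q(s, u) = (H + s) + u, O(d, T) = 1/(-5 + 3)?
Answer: 20687/2 ≈ 10344.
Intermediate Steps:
O(d, T) = -1/2 (O(d, T) = 1/(-2) = -1/2)
q(s, u) = -4 + s + u (q(s, u) = (-4 + s) + u = -4 + s + u)
137*(q(-1*(-4), O(3, 3)) + 76) = 137*((-4 - 1*(-4) - 1/2) + 76) = 137*((-4 + 4 - 1/2) + 76) = 137*(-1/2 + 76) = 137*(151/2) = 20687/2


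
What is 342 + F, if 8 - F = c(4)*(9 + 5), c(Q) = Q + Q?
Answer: 238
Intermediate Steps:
c(Q) = 2*Q
F = -104 (F = 8 - 2*4*(9 + 5) = 8 - 8*14 = 8 - 1*112 = 8 - 112 = -104)
342 + F = 342 - 104 = 238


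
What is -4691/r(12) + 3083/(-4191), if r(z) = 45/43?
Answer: -281839306/62865 ≈ -4483.3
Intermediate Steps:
r(z) = 45/43 (r(z) = 45*(1/43) = 45/43)
-4691/r(12) + 3083/(-4191) = -4691/45/43 + 3083/(-4191) = -4691*43/45 + 3083*(-1/4191) = -201713/45 - 3083/4191 = -281839306/62865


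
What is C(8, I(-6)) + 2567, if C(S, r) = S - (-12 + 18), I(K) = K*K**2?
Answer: 2569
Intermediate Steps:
I(K) = K**3
C(S, r) = -6 + S (C(S, r) = S - 1*6 = S - 6 = -6 + S)
C(8, I(-6)) + 2567 = (-6 + 8) + 2567 = 2 + 2567 = 2569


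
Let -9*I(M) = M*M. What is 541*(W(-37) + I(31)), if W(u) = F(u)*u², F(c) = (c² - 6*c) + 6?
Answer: 10644540716/9 ≈ 1.1827e+9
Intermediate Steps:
I(M) = -M²/9 (I(M) = -M*M/9 = -M²/9)
F(c) = 6 + c² - 6*c
W(u) = u²*(6 + u² - 6*u) (W(u) = (6 + u² - 6*u)*u² = u²*(6 + u² - 6*u))
541*(W(-37) + I(31)) = 541*((-37)²*(6 + (-37)² - 6*(-37)) - ⅑*31²) = 541*(1369*(6 + 1369 + 222) - ⅑*961) = 541*(1369*1597 - 961/9) = 541*(2186293 - 961/9) = 541*(19675676/9) = 10644540716/9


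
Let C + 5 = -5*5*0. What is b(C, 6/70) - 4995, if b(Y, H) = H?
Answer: -174822/35 ≈ -4994.9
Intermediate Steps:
C = -5 (C = -5 - 5*5*0 = -5 - 25*0 = -5 + 0 = -5)
b(C, 6/70) - 4995 = 6/70 - 4995 = 6*(1/70) - 4995 = 3/35 - 4995 = -174822/35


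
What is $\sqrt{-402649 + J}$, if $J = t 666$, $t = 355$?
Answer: $i \sqrt{166219} \approx 407.7 i$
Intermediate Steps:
$J = 236430$ ($J = 355 \cdot 666 = 236430$)
$\sqrt{-402649 + J} = \sqrt{-402649 + 236430} = \sqrt{-166219} = i \sqrt{166219}$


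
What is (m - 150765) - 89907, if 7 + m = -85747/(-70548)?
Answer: -16979336345/70548 ≈ -2.4068e+5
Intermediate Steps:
m = -408089/70548 (m = -7 - 85747/(-70548) = -7 - 85747*(-1/70548) = -7 + 85747/70548 = -408089/70548 ≈ -5.7846)
(m - 150765) - 89907 = (-408089/70548 - 150765) - 89907 = -10636577309/70548 - 89907 = -16979336345/70548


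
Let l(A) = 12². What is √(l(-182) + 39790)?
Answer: √39934 ≈ 199.83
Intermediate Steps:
l(A) = 144
√(l(-182) + 39790) = √(144 + 39790) = √39934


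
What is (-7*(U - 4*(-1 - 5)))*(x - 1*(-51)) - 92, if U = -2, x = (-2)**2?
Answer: -8562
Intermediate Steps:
x = 4
(-7*(U - 4*(-1 - 5)))*(x - 1*(-51)) - 92 = (-7*(-2 - 4*(-1 - 5)))*(4 - 1*(-51)) - 92 = (-7*(-2 - 4*(-6)))*(4 + 51) - 92 = -7*(-2 + 24)*55 - 92 = -7*22*55 - 92 = -154*55 - 92 = -8470 - 92 = -8562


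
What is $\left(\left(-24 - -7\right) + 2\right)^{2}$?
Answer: $225$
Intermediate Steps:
$\left(\left(-24 - -7\right) + 2\right)^{2} = \left(\left(-24 + 7\right) + 2\right)^{2} = \left(-17 + 2\right)^{2} = \left(-15\right)^{2} = 225$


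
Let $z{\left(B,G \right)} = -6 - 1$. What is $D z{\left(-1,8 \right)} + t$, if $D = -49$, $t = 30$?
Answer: $373$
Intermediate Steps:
$z{\left(B,G \right)} = -7$ ($z{\left(B,G \right)} = -6 - 1 = -7$)
$D z{\left(-1,8 \right)} + t = \left(-49\right) \left(-7\right) + 30 = 343 + 30 = 373$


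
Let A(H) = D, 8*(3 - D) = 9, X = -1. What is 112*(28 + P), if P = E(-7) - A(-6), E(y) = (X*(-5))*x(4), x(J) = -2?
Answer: 1806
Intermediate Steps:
D = 15/8 (D = 3 - 1/8*9 = 3 - 9/8 = 15/8 ≈ 1.8750)
A(H) = 15/8
E(y) = -10 (E(y) = -1*(-5)*(-2) = 5*(-2) = -10)
P = -95/8 (P = -10 - 1*15/8 = -10 - 15/8 = -95/8 ≈ -11.875)
112*(28 + P) = 112*(28 - 95/8) = 112*(129/8) = 1806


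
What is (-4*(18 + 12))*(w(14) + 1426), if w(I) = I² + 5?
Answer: -195240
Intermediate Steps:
w(I) = 5 + I²
(-4*(18 + 12))*(w(14) + 1426) = (-4*(18 + 12))*((5 + 14²) + 1426) = (-4*30)*((5 + 196) + 1426) = -120*(201 + 1426) = -120*1627 = -195240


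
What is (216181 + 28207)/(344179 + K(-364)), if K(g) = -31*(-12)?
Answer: 244388/344551 ≈ 0.70929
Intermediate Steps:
K(g) = 372
(216181 + 28207)/(344179 + K(-364)) = (216181 + 28207)/(344179 + 372) = 244388/344551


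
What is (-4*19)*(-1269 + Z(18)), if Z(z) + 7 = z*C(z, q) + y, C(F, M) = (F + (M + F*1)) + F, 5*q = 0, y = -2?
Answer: 23256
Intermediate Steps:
q = 0 (q = (⅕)*0 = 0)
C(F, M) = M + 3*F (C(F, M) = (F + (M + F)) + F = (F + (F + M)) + F = (M + 2*F) + F = M + 3*F)
Z(z) = -9 + 3*z² (Z(z) = -7 + (z*(0 + 3*z) - 2) = -7 + (z*(3*z) - 2) = -7 + (3*z² - 2) = -7 + (-2 + 3*z²) = -9 + 3*z²)
(-4*19)*(-1269 + Z(18)) = (-4*19)*(-1269 + (-9 + 3*18²)) = -76*(-1269 + (-9 + 3*324)) = -76*(-1269 + (-9 + 972)) = -76*(-1269 + 963) = -76*(-306) = 23256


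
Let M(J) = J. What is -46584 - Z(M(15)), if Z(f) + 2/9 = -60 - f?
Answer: -418579/9 ≈ -46509.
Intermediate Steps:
Z(f) = -542/9 - f (Z(f) = -2/9 + (-60 - f) = -542/9 - f)
-46584 - Z(M(15)) = -46584 - (-542/9 - 1*15) = -46584 - (-542/9 - 15) = -46584 - 1*(-677/9) = -46584 + 677/9 = -418579/9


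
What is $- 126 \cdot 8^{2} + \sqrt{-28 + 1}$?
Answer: $-8064 + 3 i \sqrt{3} \approx -8064.0 + 5.1962 i$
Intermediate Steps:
$- 126 \cdot 8^{2} + \sqrt{-28 + 1} = \left(-126\right) 64 + \sqrt{-27} = -8064 + 3 i \sqrt{3}$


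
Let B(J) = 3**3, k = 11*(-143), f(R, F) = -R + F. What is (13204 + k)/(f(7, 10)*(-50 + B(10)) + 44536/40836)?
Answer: -118740879/693287 ≈ -171.27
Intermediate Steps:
f(R, F) = F - R
k = -1573
B(J) = 27
(13204 + k)/(f(7, 10)*(-50 + B(10)) + 44536/40836) = (13204 - 1573)/((10 - 1*7)*(-50 + 27) + 44536/40836) = 11631/((10 - 7)*(-23) + 44536*(1/40836)) = 11631/(3*(-23) + 11134/10209) = 11631/(-69 + 11134/10209) = 11631/(-693287/10209) = 11631*(-10209/693287) = -118740879/693287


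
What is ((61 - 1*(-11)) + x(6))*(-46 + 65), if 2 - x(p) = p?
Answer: 1292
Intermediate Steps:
x(p) = 2 - p
((61 - 1*(-11)) + x(6))*(-46 + 65) = ((61 - 1*(-11)) + (2 - 1*6))*(-46 + 65) = ((61 + 11) + (2 - 6))*19 = (72 - 4)*19 = 68*19 = 1292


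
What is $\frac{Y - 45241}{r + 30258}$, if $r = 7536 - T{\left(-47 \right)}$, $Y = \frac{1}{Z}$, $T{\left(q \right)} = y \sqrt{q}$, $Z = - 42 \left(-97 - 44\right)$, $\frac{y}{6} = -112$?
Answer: $- \frac{1687610449099}{1430765942508} + \frac{1071668804 i \sqrt{47}}{51098783661} \approx -1.1795 + 0.14378 i$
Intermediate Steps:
$y = -672$ ($y = 6 \left(-112\right) = -672$)
$Z = 5922$ ($Z = \left(-42\right) \left(-141\right) = 5922$)
$T{\left(q \right)} = - 672 \sqrt{q}$
$Y = \frac{1}{5922} \approx 0.00016886$
$r = 7536 + 672 i \sqrt{47}$ ($r = 7536 - - 672 \sqrt{-47} = 7536 - - 672 i \sqrt{47} = 7536 + 672 i \sqrt{47} \approx 7536.0 + 4607.0 i$)
$\frac{Y - 45241}{r + 30258} = \frac{\frac{1}{5922} - 45241}{\left(7536 + 672 i \sqrt{47}\right) + 30258} = - \frac{267917201}{5922 \left(37794 + 672 i \sqrt{47}\right)}$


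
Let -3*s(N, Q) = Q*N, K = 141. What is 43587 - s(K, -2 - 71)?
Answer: 40156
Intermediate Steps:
s(N, Q) = -N*Q/3 (s(N, Q) = -Q*N/3 = -N*Q/3)
43587 - s(K, -2 - 71) = 43587 - (-1)*141*(-2 - 71)/3 = 43587 - (-1)*141*(-73)/3 = 43587 - 1*3431 = 43587 - 3431 = 40156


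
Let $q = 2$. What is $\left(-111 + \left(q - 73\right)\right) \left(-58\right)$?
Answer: $10556$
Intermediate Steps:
$\left(-111 + \left(q - 73\right)\right) \left(-58\right) = \left(-111 + \left(2 - 73\right)\right) \left(-58\right) = \left(-111 - 71\right) \left(-58\right) = \left(-182\right) \left(-58\right) = 10556$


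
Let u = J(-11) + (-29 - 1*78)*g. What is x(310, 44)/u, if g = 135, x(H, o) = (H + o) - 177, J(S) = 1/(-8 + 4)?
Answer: -708/57781 ≈ -0.012253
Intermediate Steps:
J(S) = -1/4 (J(S) = 1/(-4) = -1/4)
x(H, o) = -177 + H + o
u = -57781/4 (u = -1/4 + (-29 - 1*78)*135 = -1/4 + (-29 - 78)*135 = -1/4 - 107*135 = -1/4 - 14445 = -57781/4 ≈ -14445.)
x(310, 44)/u = (-177 + 310 + 44)/(-57781/4) = 177*(-4/57781) = -708/57781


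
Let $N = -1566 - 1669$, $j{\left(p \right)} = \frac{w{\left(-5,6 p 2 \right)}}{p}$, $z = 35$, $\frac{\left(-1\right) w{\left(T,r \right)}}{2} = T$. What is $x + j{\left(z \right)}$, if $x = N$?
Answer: $- \frac{22643}{7} \approx -3234.7$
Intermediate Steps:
$w{\left(T,r \right)} = - 2 T$
$j{\left(p \right)} = \frac{10}{p}$ ($j{\left(p \right)} = \frac{\left(-2\right) \left(-5\right)}{p} = \frac{10}{p}$)
$N = -3235$
$x = -3235$
$x + j{\left(z \right)} = -3235 + \frac{10}{35} = -3235 + 10 \cdot \frac{1}{35} = -3235 + \frac{2}{7} = - \frac{22643}{7}$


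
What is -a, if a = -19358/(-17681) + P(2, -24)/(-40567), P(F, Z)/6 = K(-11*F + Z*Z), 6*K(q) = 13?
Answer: -785066133/717265127 ≈ -1.0945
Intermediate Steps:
K(q) = 13/6 (K(q) = (⅙)*13 = 13/6)
P(F, Z) = 13 (P(F, Z) = 6*(13/6) = 13)
a = 785066133/717265127 (a = -19358/(-17681) + 13/(-40567) = -19358*(-1/17681) + 13*(-1/40567) = 19358/17681 - 13/40567 = 785066133/717265127 ≈ 1.0945)
-a = -1*785066133/717265127 = -785066133/717265127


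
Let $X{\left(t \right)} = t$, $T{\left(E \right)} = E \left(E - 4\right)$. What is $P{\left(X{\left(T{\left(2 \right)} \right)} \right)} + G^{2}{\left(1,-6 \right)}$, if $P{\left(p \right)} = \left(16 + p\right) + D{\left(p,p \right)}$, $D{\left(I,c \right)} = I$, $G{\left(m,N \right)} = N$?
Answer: $44$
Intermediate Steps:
$T{\left(E \right)} = E \left(-4 + E\right)$
$P{\left(p \right)} = 16 + 2 p$ ($P{\left(p \right)} = \left(16 + p\right) + p = 16 + 2 p$)
$P{\left(X{\left(T{\left(2 \right)} \right)} \right)} + G^{2}{\left(1,-6 \right)} = \left(16 + 2 \cdot 2 \left(-4 + 2\right)\right) + \left(-6\right)^{2} = \left(16 + 2 \cdot 2 \left(-2\right)\right) + 36 = \left(16 + 2 \left(-4\right)\right) + 36 = \left(16 - 8\right) + 36 = 8 + 36 = 44$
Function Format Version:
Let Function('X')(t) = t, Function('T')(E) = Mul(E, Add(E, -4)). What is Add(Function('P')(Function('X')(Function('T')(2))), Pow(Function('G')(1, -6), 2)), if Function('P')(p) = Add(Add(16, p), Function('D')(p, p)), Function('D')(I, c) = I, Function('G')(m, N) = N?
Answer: 44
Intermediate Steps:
Function('T')(E) = Mul(E, Add(-4, E))
Function('P')(p) = Add(16, Mul(2, p)) (Function('P')(p) = Add(Add(16, p), p) = Add(16, Mul(2, p)))
Add(Function('P')(Function('X')(Function('T')(2))), Pow(Function('G')(1, -6), 2)) = Add(Add(16, Mul(2, Mul(2, Add(-4, 2)))), Pow(-6, 2)) = Add(Add(16, Mul(2, Mul(2, -2))), 36) = Add(Add(16, Mul(2, -4)), 36) = Add(Add(16, -8), 36) = Add(8, 36) = 44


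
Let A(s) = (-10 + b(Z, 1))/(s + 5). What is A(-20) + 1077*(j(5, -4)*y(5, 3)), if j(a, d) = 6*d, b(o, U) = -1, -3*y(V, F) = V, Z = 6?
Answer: 646211/15 ≈ 43081.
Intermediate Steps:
y(V, F) = -V/3
A(s) = -11/(5 + s) (A(s) = (-10 - 1)/(s + 5) = -11/(5 + s))
A(-20) + 1077*(j(5, -4)*y(5, 3)) = -11/(5 - 20) + 1077*((6*(-4))*(-1/3*5)) = -11/(-15) + 1077*(-24*(-5/3)) = -11*(-1/15) + 1077*40 = 11/15 + 43080 = 646211/15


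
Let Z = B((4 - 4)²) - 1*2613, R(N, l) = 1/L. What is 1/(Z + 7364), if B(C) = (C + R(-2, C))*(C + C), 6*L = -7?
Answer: 1/4751 ≈ 0.00021048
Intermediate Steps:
L = -7/6 (L = (⅙)*(-7) = -7/6 ≈ -1.1667)
R(N, l) = -6/7 (R(N, l) = 1/(-7/6) = -6/7)
B(C) = 2*C*(-6/7 + C) (B(C) = (C - 6/7)*(C + C) = (-6/7 + C)*(2*C) = 2*C*(-6/7 + C))
Z = -2613 (Z = 2*(4 - 4)²*(-6 + 7*(4 - 4)²)/7 - 1*2613 = (2/7)*0²*(-6 + 7*0²) - 2613 = (2/7)*0*(-6 + 7*0) - 2613 = (2/7)*0*(-6 + 0) - 2613 = (2/7)*0*(-6) - 2613 = 0 - 2613 = -2613)
1/(Z + 7364) = 1/(-2613 + 7364) = 1/4751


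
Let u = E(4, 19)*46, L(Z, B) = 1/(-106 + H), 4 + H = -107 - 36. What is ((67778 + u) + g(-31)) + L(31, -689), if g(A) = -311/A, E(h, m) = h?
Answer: 533104618/7843 ≈ 67972.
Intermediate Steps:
H = -147 (H = -4 + (-107 - 36) = -4 - 143 = -147)
L(Z, B) = -1/253 (L(Z, B) = 1/(-106 - 147) = 1/(-253) = -1/253)
u = 184 (u = 4*46 = 184)
((67778 + u) + g(-31)) + L(31, -689) = ((67778 + 184) - 311/(-31)) - 1/253 = (67962 - 311*(-1/31)) - 1/253 = (67962 + 311/31) - 1/253 = 2107133/31 - 1/253 = 533104618/7843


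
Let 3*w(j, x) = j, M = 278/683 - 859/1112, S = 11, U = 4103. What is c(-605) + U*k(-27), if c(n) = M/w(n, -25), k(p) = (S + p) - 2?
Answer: -33935548805637/459495080 ≈ -73854.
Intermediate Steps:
M = -277561/759496 (M = 278*(1/683) - 859*1/1112 = 278/683 - 859/1112 = -277561/759496 ≈ -0.36545)
w(j, x) = j/3
k(p) = 9 + p (k(p) = (11 + p) - 2 = 9 + p)
c(n) = -832683/(759496*n) (c(n) = -277561*3/n/759496 = -832683/(759496*n))
c(-605) + U*k(-27) = -832683/759496/(-605) + 4103*(9 - 27) = -832683/759496*(-1/605) + 4103*(-18) = 832683/459495080 - 73854 = -33935548805637/459495080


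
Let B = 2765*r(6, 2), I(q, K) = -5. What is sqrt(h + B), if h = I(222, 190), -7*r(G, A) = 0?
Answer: I*sqrt(5) ≈ 2.2361*I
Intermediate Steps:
r(G, A) = 0 (r(G, A) = -1/7*0 = 0)
h = -5
B = 0 (B = 2765*0 = 0)
sqrt(h + B) = sqrt(-5 + 0) = sqrt(-5) = I*sqrt(5)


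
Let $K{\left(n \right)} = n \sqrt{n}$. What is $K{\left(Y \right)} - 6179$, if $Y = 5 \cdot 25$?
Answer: $-6179 + 625 \sqrt{5} \approx -4781.5$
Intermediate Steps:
$Y = 125$
$K{\left(n \right)} = n^{\frac{3}{2}}$
$K{\left(Y \right)} - 6179 = 125^{\frac{3}{2}} - 6179 = 625 \sqrt{5} - 6179 = -6179 + 625 \sqrt{5}$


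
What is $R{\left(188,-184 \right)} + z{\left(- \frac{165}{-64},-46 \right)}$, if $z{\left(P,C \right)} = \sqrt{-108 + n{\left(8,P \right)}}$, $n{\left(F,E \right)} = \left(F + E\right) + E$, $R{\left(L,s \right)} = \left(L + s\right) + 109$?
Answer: $113 + \frac{i \sqrt{6070}}{8} \approx 113.0 + 9.7388 i$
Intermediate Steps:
$R{\left(L,s \right)} = 109 + L + s$
$n{\left(F,E \right)} = F + 2 E$ ($n{\left(F,E \right)} = \left(E + F\right) + E = F + 2 E$)
$z{\left(P,C \right)} = \sqrt{-100 + 2 P}$ ($z{\left(P,C \right)} = \sqrt{-108 + \left(8 + 2 P\right)} = \sqrt{-100 + 2 P}$)
$R{\left(188,-184 \right)} + z{\left(- \frac{165}{-64},-46 \right)} = \left(109 + 188 - 184\right) + \sqrt{-100 + 2 \left(- \frac{165}{-64}\right)} = 113 + \sqrt{-100 + 2 \left(\left(-165\right) \left(- \frac{1}{64}\right)\right)} = 113 + \sqrt{-100 + 2 \cdot \frac{165}{64}} = 113 + \sqrt{-100 + \frac{165}{32}} = 113 + \sqrt{- \frac{3035}{32}} = 113 + \frac{i \sqrt{6070}}{8}$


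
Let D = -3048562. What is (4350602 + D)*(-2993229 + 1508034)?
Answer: -1933783297800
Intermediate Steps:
(4350602 + D)*(-2993229 + 1508034) = (4350602 - 3048562)*(-2993229 + 1508034) = 1302040*(-1485195) = -1933783297800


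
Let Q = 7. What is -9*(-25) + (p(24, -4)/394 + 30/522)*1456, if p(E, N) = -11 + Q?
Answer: 5037091/17139 ≈ 293.90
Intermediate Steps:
p(E, N) = -4 (p(E, N) = -11 + 7 = -4)
-9*(-25) + (p(24, -4)/394 + 30/522)*1456 = -9*(-25) + (-4/394 + 30/522)*1456 = 225 + (-4*1/394 + 30*(1/522))*1456 = 225 + (-2/197 + 5/87)*1456 = 225 + (811/17139)*1456 = 225 + 1180816/17139 = 5037091/17139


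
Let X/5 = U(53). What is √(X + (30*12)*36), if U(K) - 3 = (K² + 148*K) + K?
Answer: √66505 ≈ 257.89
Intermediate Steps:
U(K) = 3 + K² + 149*K (U(K) = 3 + ((K² + 148*K) + K) = 3 + (K² + 149*K) = 3 + K² + 149*K)
X = 53545 (X = 5*(3 + 53² + 149*53) = 5*(3 + 2809 + 7897) = 5*10709 = 53545)
√(X + (30*12)*36) = √(53545 + (30*12)*36) = √(53545 + 360*36) = √(53545 + 12960) = √66505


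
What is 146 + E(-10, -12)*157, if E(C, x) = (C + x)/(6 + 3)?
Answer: -2140/9 ≈ -237.78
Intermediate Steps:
E(C, x) = C/9 + x/9 (E(C, x) = (C + x)/9 = (C + x)*(⅑) = C/9 + x/9)
146 + E(-10, -12)*157 = 146 + ((⅑)*(-10) + (⅑)*(-12))*157 = 146 + (-10/9 - 4/3)*157 = 146 - 22/9*157 = 146 - 3454/9 = -2140/9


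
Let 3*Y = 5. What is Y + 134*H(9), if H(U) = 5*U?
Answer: 18095/3 ≈ 6031.7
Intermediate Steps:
Y = 5/3 (Y = (⅓)*5 = 5/3 ≈ 1.6667)
Y + 134*H(9) = 5/3 + 134*(5*9) = 5/3 + 134*45 = 5/3 + 6030 = 18095/3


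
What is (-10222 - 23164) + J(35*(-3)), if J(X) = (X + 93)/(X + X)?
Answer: -1168508/35 ≈ -33386.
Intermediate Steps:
J(X) = (93 + X)/(2*X) (J(X) = (93 + X)/((2*X)) = (93 + X)*(1/(2*X)) = (93 + X)/(2*X))
(-10222 - 23164) + J(35*(-3)) = (-10222 - 23164) + (93 + 35*(-3))/(2*((35*(-3)))) = -33386 + (½)*(93 - 105)/(-105) = -33386 + (½)*(-1/105)*(-12) = -33386 + 2/35 = -1168508/35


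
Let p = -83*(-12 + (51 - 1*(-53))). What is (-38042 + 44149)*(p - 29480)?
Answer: -226667412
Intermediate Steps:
p = -7636 (p = -83*(-12 + (51 + 53)) = -83*(-12 + 104) = -83*92 = -7636)
(-38042 + 44149)*(p - 29480) = (-38042 + 44149)*(-7636 - 29480) = 6107*(-37116) = -226667412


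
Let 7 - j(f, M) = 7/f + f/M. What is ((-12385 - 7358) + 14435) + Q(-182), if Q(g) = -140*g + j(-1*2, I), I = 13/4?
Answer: 524761/26 ≈ 20183.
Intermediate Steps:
I = 13/4 (I = 13*(¼) = 13/4 ≈ 3.2500)
j(f, M) = 7 - 7/f - f/M (j(f, M) = 7 - (7/f + f/M) = 7 + (-7/f - f/M) = 7 - 7/f - f/M)
Q(g) = 289/26 - 140*g (Q(g) = -140*g + (7 - 7/((-1*2)) - (-1*2)/13/4) = -140*g + (7 - 7/(-2) - 1*(-2)*4/13) = -140*g + (7 - 7*(-½) + 8/13) = -140*g + (7 + 7/2 + 8/13) = -140*g + 289/26 = 289/26 - 140*g)
((-12385 - 7358) + 14435) + Q(-182) = ((-12385 - 7358) + 14435) + (289/26 - 140*(-182)) = (-19743 + 14435) + (289/26 + 25480) = -5308 + 662769/26 = 524761/26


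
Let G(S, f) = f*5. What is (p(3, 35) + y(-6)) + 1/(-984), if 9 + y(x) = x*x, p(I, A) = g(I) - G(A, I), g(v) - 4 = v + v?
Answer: 21647/984 ≈ 21.999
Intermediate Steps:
g(v) = 4 + 2*v (g(v) = 4 + (v + v) = 4 + 2*v)
G(S, f) = 5*f
p(I, A) = 4 - 3*I (p(I, A) = (4 + 2*I) - 5*I = 4 - 3*I)
y(x) = -9 + x² (y(x) = -9 + x*x = -9 + x²)
(p(3, 35) + y(-6)) + 1/(-984) = ((4 - 3*3) + (-9 + (-6)²)) + 1/(-984) = ((4 - 9) + (-9 + 36)) - 1/984 = (-5 + 27) - 1/984 = 22 - 1/984 = 21647/984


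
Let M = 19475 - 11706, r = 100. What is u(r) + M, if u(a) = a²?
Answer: 17769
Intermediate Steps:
M = 7769
u(r) + M = 100² + 7769 = 10000 + 7769 = 17769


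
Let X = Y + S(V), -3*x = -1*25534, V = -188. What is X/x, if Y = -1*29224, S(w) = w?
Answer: -44118/12767 ≈ -3.4556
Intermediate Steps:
x = 25534/3 (x = -(-1)*25534/3 = -1/3*(-25534) = 25534/3 ≈ 8511.3)
Y = -29224
X = -29412 (X = -29224 - 188 = -29412)
X/x = -29412/25534/3 = -29412*3/25534 = -44118/12767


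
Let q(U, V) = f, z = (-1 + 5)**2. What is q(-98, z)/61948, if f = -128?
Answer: -32/15487 ≈ -0.0020662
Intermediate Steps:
z = 16 (z = 4**2 = 16)
q(U, V) = -128
q(-98, z)/61948 = -128/61948 = -128*1/61948 = -32/15487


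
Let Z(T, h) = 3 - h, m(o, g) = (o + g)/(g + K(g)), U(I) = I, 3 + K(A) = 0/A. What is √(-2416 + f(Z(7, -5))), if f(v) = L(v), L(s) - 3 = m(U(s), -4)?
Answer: I*√118265/7 ≈ 49.128*I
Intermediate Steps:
K(A) = -3 (K(A) = -3 + 0/A = -3 + 0 = -3)
m(o, g) = (g + o)/(-3 + g) (m(o, g) = (o + g)/(g - 3) = (g + o)/(-3 + g))
L(s) = 25/7 - s/7 (L(s) = 3 + (-4 + s)/(-3 - 4) = 3 + (-4 + s)/(-7) = 3 - (-4 + s)/7 = 3 + (4/7 - s/7) = 25/7 - s/7)
f(v) = 25/7 - v/7
√(-2416 + f(Z(7, -5))) = √(-2416 + (25/7 - (3 - 1*(-5))/7)) = √(-2416 + (25/7 - (3 + 5)/7)) = √(-2416 + (25/7 - ⅐*8)) = √(-2416 + (25/7 - 8/7)) = √(-2416 + 17/7) = √(-16895/7) = I*√118265/7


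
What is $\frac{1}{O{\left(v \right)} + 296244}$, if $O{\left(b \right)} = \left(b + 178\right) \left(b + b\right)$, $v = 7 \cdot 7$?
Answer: $\frac{1}{318490} \approx 3.1398 \cdot 10^{-6}$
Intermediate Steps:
$v = 49$
$O{\left(b \right)} = 2 b \left(178 + b\right)$ ($O{\left(b \right)} = \left(178 + b\right) 2 b = 2 b \left(178 + b\right)$)
$\frac{1}{O{\left(v \right)} + 296244} = \frac{1}{2 \cdot 49 \left(178 + 49\right) + 296244} = \frac{1}{2 \cdot 49 \cdot 227 + 296244} = \frac{1}{22246 + 296244} = \frac{1}{318490}$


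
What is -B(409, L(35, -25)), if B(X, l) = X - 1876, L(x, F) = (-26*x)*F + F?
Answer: 1467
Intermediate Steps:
L(x, F) = F - 26*F*x (L(x, F) = -26*F*x + F = F - 26*F*x)
B(X, l) = -1876 + X
-B(409, L(35, -25)) = -(-1876 + 409) = -1*(-1467) = 1467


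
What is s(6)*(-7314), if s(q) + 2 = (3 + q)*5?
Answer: -314502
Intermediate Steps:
s(q) = 13 + 5*q (s(q) = -2 + (3 + q)*5 = -2 + (15 + 5*q) = 13 + 5*q)
s(6)*(-7314) = (13 + 5*6)*(-7314) = (13 + 30)*(-7314) = 43*(-7314) = -314502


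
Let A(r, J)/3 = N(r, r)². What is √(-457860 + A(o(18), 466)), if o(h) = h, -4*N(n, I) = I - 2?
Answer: 54*I*√157 ≈ 676.62*I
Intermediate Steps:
N(n, I) = ½ - I/4 (N(n, I) = -(I - 2)/4 = -(-2 + I)/4 = ½ - I/4)
A(r, J) = 3*(½ - r/4)²
√(-457860 + A(o(18), 466)) = √(-457860 + 3*(-2 + 18)²/16) = √(-457860 + (3/16)*16²) = √(-457860 + (3/16)*256) = √(-457860 + 48) = √(-457812) = 54*I*√157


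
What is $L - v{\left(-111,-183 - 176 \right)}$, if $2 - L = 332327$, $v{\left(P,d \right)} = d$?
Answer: $-331966$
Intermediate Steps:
$L = -332325$ ($L = 2 - 332327 = -332325$)
$L - v{\left(-111,-183 - 176 \right)} = -332325 - \left(-183 - 176\right) = -332325 - -359 = -332325 + 359 = -331966$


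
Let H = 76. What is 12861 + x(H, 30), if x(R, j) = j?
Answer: 12891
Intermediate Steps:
12861 + x(H, 30) = 12861 + 30 = 12891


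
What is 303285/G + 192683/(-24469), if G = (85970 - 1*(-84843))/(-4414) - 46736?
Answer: -72538659901421/5051955797473 ≈ -14.359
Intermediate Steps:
G = -206463517/4414 (G = (85970 + 84843)*(-1/4414) - 46736 = 170813*(-1/4414) - 46736 = -170813/4414 - 46736 = -206463517/4414 ≈ -46775.)
303285/G + 192683/(-24469) = 303285/(-206463517/4414) + 192683/(-24469) = 303285*(-4414/206463517) + 192683*(-1/24469) = -1338699990/206463517 - 192683/24469 = -72538659901421/5051955797473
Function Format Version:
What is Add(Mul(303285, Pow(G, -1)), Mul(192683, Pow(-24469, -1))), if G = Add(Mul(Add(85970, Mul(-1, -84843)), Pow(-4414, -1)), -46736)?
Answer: Rational(-72538659901421, 5051955797473) ≈ -14.359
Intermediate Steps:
G = Rational(-206463517, 4414) (G = Add(Mul(Add(85970, 84843), Rational(-1, 4414)), -46736) = Add(Mul(170813, Rational(-1, 4414)), -46736) = Add(Rational(-170813, 4414), -46736) = Rational(-206463517, 4414) ≈ -46775.)
Add(Mul(303285, Pow(G, -1)), Mul(192683, Pow(-24469, -1))) = Add(Mul(303285, Pow(Rational(-206463517, 4414), -1)), Mul(192683, Pow(-24469, -1))) = Add(Mul(303285, Rational(-4414, 206463517)), Mul(192683, Rational(-1, 24469))) = Add(Rational(-1338699990, 206463517), Rational(-192683, 24469)) = Rational(-72538659901421, 5051955797473)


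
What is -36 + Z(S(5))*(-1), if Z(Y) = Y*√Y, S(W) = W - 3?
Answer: -36 - 2*√2 ≈ -38.828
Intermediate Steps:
S(W) = -3 + W
Z(Y) = Y^(3/2)
-36 + Z(S(5))*(-1) = -36 + (-3 + 5)^(3/2)*(-1) = -36 + 2^(3/2)*(-1) = -36 + (2*√2)*(-1) = -36 - 2*√2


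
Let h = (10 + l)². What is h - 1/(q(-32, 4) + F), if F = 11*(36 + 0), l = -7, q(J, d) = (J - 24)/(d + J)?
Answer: 3581/398 ≈ 8.9975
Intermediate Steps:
q(J, d) = (-24 + J)/(J + d)
F = 396 (F = 11*36 = 396)
h = 9 (h = (10 - 7)² = 3² = 9)
h - 1/(q(-32, 4) + F) = 9 - 1/((-24 - 32)/(-32 + 4) + 396) = 9 - 1/(-56/(-28) + 396) = 9 - 1/(-1/28*(-56) + 396) = 9 - 1/(2 + 396) = 9 - 1/398 = 3581/398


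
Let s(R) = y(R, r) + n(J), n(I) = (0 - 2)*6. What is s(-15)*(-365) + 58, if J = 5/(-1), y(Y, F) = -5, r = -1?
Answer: 6263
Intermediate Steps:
J = -5 (J = 5*(-1) = -5)
n(I) = -12 (n(I) = -2*6 = -12)
s(R) = -17 (s(R) = -5 - 12 = -17)
s(-15)*(-365) + 58 = -17*(-365) + 58 = 6205 + 58 = 6263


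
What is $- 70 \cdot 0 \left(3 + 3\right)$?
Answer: $0$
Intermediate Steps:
$- 70 \cdot 0 \left(3 + 3\right) = - 70 \cdot 0 \cdot 6 = \left(-70\right) 0 = 0$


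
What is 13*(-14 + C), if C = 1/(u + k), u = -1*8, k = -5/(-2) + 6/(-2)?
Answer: -3120/17 ≈ -183.53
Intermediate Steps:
k = -½ (k = -5*(-½) + 6*(-½) = 5/2 - 3 = -½ ≈ -0.50000)
u = -8
C = -2/17 (C = 1/(-8 - ½) = 1/(-17/2) = -2/17 ≈ -0.11765)
13*(-14 + C) = 13*(-14 - 2/17) = 13*(-240/17) = -3120/17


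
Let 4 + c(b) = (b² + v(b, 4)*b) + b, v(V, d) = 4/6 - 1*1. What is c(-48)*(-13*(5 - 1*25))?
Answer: 589680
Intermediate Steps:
v(V, d) = -⅓ (v(V, d) = 4*(⅙) - 1 = ⅔ - 1 = -⅓)
c(b) = -4 + b² + 2*b/3 (c(b) = -4 + ((b² - b/3) + b) = -4 + (b² + 2*b/3) = -4 + b² + 2*b/3)
c(-48)*(-13*(5 - 1*25)) = (-4 + (-48)² + (⅔)*(-48))*(-13*(5 - 1*25)) = (-4 + 2304 - 32)*(-13*(5 - 25)) = 2268*(-13*(-20)) = 2268*260 = 589680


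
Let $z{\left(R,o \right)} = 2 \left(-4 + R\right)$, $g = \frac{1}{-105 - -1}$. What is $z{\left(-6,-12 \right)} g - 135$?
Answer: $- \frac{3505}{26} \approx -134.81$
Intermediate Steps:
$g = - \frac{1}{104}$ ($g = \frac{1}{-105 + 1} = \frac{1}{-104} = - \frac{1}{104} \approx -0.0096154$)
$z{\left(R,o \right)} = -8 + 2 R$
$z{\left(-6,-12 \right)} g - 135 = \left(-8 + 2 \left(-6\right)\right) \left(- \frac{1}{104}\right) - 135 = \left(-8 - 12\right) \left(- \frac{1}{104}\right) - 135 = \left(-20\right) \left(- \frac{1}{104}\right) - 135 = \frac{5}{26} - 135 = - \frac{3505}{26}$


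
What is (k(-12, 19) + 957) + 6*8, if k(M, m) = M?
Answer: 993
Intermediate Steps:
(k(-12, 19) + 957) + 6*8 = (-12 + 957) + 6*8 = 945 + 48 = 993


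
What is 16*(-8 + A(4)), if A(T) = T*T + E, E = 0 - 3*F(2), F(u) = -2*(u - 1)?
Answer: 224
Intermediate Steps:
F(u) = 2 - 2*u (F(u) = -2*(-1 + u) = 2 - 2*u)
E = 6 (E = 0 - 3*(2 - 2*2) = 0 - 3*(2 - 4) = 0 - 3*(-2) = 0 + 6 = 6)
A(T) = 6 + T² (A(T) = T*T + 6 = T² + 6 = 6 + T²)
16*(-8 + A(4)) = 16*(-8 + (6 + 4²)) = 16*(-8 + (6 + 16)) = 16*(-8 + 22) = 16*14 = 224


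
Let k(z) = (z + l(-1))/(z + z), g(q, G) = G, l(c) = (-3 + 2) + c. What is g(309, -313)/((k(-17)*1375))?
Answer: -10642/26125 ≈ -0.40735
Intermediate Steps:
l(c) = -1 + c
k(z) = (-2 + z)/(2*z) (k(z) = (z + (-1 - 1))/(z + z) = (z - 2)/((2*z)) = (-2 + z)*(1/(2*z)) = (-2 + z)/(2*z))
g(309, -313)/((k(-17)*1375)) = -313*(-34/(1375*(-2 - 17))) = -313/(((½)*(-1/17)*(-19))*1375) = -313/((19/34)*1375) = -313/26125/34 = -313*34/26125 = -10642/26125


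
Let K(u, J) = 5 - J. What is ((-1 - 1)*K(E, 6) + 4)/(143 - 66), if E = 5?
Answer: 6/77 ≈ 0.077922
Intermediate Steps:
((-1 - 1)*K(E, 6) + 4)/(143 - 66) = ((-1 - 1)*(5 - 1*6) + 4)/(143 - 66) = (-2*(5 - 6) + 4)/77 = (-2*(-1) + 4)*(1/77) = (2 + 4)*(1/77) = 6*(1/77) = 6/77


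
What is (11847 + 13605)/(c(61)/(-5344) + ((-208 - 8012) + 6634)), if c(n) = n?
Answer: -45338496/2825215 ≈ -16.048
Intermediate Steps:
(11847 + 13605)/(c(61)/(-5344) + ((-208 - 8012) + 6634)) = (11847 + 13605)/(61/(-5344) + ((-208 - 8012) + 6634)) = 25452/(61*(-1/5344) + (-8220 + 6634)) = 25452/(-61/5344 - 1586) = 25452/(-8475645/5344) = 25452*(-5344/8475645) = -45338496/2825215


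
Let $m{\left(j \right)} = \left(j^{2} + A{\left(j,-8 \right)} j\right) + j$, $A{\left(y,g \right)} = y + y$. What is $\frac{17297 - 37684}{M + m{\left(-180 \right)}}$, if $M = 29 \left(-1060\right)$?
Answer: $- \frac{20387}{66280} \approx -0.30759$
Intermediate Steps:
$M = -30740$
$A{\left(y,g \right)} = 2 y$
$m{\left(j \right)} = j + 3 j^{2}$ ($m{\left(j \right)} = \left(j^{2} + 2 j j\right) + j = \left(j^{2} + 2 j^{2}\right) + j = 3 j^{2} + j = j + 3 j^{2}$)
$\frac{17297 - 37684}{M + m{\left(-180 \right)}} = \frac{17297 - 37684}{-30740 - 180 \left(1 + 3 \left(-180\right)\right)} = - \frac{20387}{-30740 - 180 \left(1 - 540\right)} = - \frac{20387}{-30740 - -97020} = - \frac{20387}{-30740 + 97020} = - \frac{20387}{66280}$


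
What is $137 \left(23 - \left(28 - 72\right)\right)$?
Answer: $9179$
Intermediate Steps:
$137 \left(23 - \left(28 - 72\right)\right) = 137 \left(23 - -44\right) = 137 \left(23 + \left(-28 + 72\right)\right) = 137 \left(23 + 44\right) = 137 \cdot 67 = 9179$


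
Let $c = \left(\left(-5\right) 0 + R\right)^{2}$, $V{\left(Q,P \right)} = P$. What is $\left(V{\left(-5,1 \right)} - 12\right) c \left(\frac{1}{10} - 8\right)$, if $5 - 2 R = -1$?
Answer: $\frac{7821}{10} \approx 782.1$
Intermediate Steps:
$R = 3$ ($R = \frac{5}{2} - - \frac{1}{2} = \frac{5}{2} + \frac{1}{2} = 3$)
$c = 9$ ($c = \left(\left(-5\right) 0 + 3\right)^{2} = \left(0 + 3\right)^{2} = 3^{2} = 9$)
$\left(V{\left(-5,1 \right)} - 12\right) c \left(\frac{1}{10} - 8\right) = \left(1 - 12\right) 9 \left(\frac{1}{10} - 8\right) = \left(-11\right) 9 \left(\frac{1}{10} - 8\right) = \left(-99\right) \left(- \frac{79}{10}\right) = \frac{7821}{10}$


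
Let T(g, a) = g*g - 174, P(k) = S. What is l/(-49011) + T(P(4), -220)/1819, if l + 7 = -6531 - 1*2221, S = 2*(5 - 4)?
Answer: 447103/5244177 ≈ 0.085257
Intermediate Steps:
S = 2 (S = 2*1 = 2)
P(k) = 2
l = -8759 (l = -7 + (-6531 - 1*2221) = -7 + (-6531 - 2221) = -7 - 8752 = -8759)
T(g, a) = -174 + g² (T(g, a) = g² - 174 = -174 + g²)
l/(-49011) + T(P(4), -220)/1819 = -8759/(-49011) + (-174 + 2²)/1819 = -8759*(-1/49011) + (-174 + 4)*(1/1819) = 8759/49011 - 170*1/1819 = 8759/49011 - 10/107 = 447103/5244177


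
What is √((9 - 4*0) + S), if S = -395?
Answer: I*√386 ≈ 19.647*I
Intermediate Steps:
√((9 - 4*0) + S) = √((9 - 4*0) - 395) = √((9 + 0) - 395) = √(9 - 395) = √(-386) = I*√386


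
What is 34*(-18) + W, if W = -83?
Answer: -695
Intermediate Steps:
34*(-18) + W = 34*(-18) - 83 = -612 - 83 = -695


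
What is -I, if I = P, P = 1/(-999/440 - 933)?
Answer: 440/411519 ≈ 0.0010692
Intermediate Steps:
P = -440/411519 (P = 1/(-999*1/440 - 933) = 1/(-999/440 - 933) = 1/(-411519/440) = -440/411519 ≈ -0.0010692)
I = -440/411519 ≈ -0.0010692
-I = -1*(-440/411519) = 440/411519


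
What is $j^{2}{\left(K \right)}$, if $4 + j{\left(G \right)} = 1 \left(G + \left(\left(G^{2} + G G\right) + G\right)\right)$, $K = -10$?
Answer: $30976$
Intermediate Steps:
$j{\left(G \right)} = -4 + 2 G + 2 G^{2}$ ($j{\left(G \right)} = -4 + 1 \left(G + \left(\left(G^{2} + G G\right) + G\right)\right) = -4 + 1 \left(G + \left(\left(G^{2} + G^{2}\right) + G\right)\right) = -4 + 1 \left(G + \left(2 G^{2} + G\right)\right) = -4 + 1 \left(G + \left(G + 2 G^{2}\right)\right) = -4 + 1 \left(2 G + 2 G^{2}\right) = -4 + \left(2 G + 2 G^{2}\right) = -4 + 2 G + 2 G^{2}$)
$j^{2}{\left(K \right)} = \left(-4 + 2 \left(-10\right) + 2 \left(-10\right)^{2}\right)^{2} = \left(-4 - 20 + 2 \cdot 100\right)^{2} = \left(-4 - 20 + 200\right)^{2} = 176^{2} = 30976$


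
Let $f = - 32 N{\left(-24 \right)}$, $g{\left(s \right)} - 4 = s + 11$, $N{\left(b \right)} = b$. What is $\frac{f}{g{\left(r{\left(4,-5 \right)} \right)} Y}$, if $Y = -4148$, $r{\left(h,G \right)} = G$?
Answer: $- \frac{96}{5185} \approx -0.018515$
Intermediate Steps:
$g{\left(s \right)} = 15 + s$ ($g{\left(s \right)} = 4 + \left(s + 11\right) = 4 + \left(11 + s\right) = 15 + s$)
$f = 768$ ($f = \left(-32\right) \left(-24\right) = 768$)
$\frac{f}{g{\left(r{\left(4,-5 \right)} \right)} Y} = \frac{768}{\left(15 - 5\right) \left(-4148\right)} = \frac{768}{10 \left(-4148\right)} = \frac{768}{-41480} = 768 \left(- \frac{1}{41480}\right) = - \frac{96}{5185}$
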